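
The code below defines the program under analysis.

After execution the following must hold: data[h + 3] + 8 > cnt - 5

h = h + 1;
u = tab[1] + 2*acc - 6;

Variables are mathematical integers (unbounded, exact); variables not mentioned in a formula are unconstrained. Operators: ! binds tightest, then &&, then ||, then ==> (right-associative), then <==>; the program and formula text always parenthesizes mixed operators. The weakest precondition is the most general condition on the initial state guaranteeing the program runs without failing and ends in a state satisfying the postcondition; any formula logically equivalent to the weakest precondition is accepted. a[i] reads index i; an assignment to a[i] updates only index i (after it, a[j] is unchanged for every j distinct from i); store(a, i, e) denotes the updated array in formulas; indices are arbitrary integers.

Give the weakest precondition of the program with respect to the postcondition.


Working backward. After the program, the postcondition data[h + 3] + 8 > cnt - 5 must hold; in canonical form it is data[h + 3] > cnt - 13.
Before u := tab[1] + 2*acc - 6: data[h + 3] > cnt - 13
Before h := h + 1: data[h + 4] > cnt - 13
Answer: WP = data[h + 4] > cnt - 13


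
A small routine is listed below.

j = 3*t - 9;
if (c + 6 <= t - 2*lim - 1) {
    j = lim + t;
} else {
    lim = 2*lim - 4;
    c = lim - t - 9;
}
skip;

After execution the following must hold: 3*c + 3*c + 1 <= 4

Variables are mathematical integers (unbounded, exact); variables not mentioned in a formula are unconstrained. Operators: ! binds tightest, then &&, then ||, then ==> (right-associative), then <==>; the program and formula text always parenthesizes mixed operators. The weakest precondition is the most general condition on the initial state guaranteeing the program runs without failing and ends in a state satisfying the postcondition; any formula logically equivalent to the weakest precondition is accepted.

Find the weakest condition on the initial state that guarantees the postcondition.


Working backward. After the program, the postcondition 3*c + 3*c + 1 <= 4 must hold; in canonical form it is 6*c <= 3.
Before skip: 6*c <= 3
Then branch requires 6*c <= 3; else branch requires 12*lim <= 6*t + 81.
Before the if: (c + 2*lim <= t - 7 ==> 6*c <= 3) && ((!(c + 2*lim <= t - 7)) ==> 12*lim <= 6*t + 81)
Before j := 3*t - 9: (c + 2*lim <= t - 7 ==> 6*c <= 3) && ((!(c + 2*lim <= t - 7)) ==> 12*lim <= 6*t + 81)
Answer: WP = (c + 2*lim <= t - 7 ==> 6*c <= 3) && ((!(c + 2*lim <= t - 7)) ==> 12*lim <= 6*t + 81)


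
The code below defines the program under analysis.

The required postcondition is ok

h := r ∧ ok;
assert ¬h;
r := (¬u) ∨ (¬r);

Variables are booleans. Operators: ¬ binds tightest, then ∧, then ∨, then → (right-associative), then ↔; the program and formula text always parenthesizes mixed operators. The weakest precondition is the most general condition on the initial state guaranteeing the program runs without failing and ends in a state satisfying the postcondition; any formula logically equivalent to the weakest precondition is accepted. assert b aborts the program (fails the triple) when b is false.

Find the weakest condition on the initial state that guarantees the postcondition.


Working backward. After the program, ok must hold.
Before r := (¬u) ∨ (¬r): ok
Before assert ¬h: (¬h) ∧ ok
Before h := r ∧ ok: (¬(r ∧ ok)) ∧ ok
Answer: WP = (¬(r ∧ ok)) ∧ ok


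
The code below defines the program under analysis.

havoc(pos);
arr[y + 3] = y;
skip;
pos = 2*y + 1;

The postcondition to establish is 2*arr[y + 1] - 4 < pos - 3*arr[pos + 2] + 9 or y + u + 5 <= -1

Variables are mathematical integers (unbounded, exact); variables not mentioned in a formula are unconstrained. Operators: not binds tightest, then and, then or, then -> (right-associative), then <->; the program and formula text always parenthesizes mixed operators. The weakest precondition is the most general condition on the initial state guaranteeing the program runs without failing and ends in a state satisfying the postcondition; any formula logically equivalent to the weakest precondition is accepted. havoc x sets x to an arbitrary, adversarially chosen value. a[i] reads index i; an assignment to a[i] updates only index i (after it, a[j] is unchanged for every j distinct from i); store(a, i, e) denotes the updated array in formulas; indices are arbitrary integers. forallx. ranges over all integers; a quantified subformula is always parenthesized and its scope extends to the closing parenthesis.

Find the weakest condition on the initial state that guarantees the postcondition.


Working backward. After the program, the postcondition 2*arr[y + 1] - 4 < pos - 3*arr[pos + 2] + 9 or y + u + 5 <= -1 must hold; in canonical form it is 3*arr[pos + 2] + 2*arr[y + 1] < pos + 13 or u + y <= -6.
Before pos := 2*y + 1: 3*arr[2*y + 3] + 2*arr[y + 1] < 2*y + 14 or u + y <= -6
Before skip: 3*arr[2*y + 3] + 2*arr[y + 1] < 2*y + 14 or u + y <= -6
Before arr[y + 3] := y: 3*store(arr, y + 3, y)[2*y + 3] + 2*store(arr, y + 3, y)[y + 1] < 2*y + 14 or u + y <= -6
Before havoc pos: 3*store(arr, y + 3, y)[2*y + 3] + 2*store(arr, y + 3, y)[y + 1] < 2*y + 14 or u + y <= -6
Answer: WP = 3*store(arr, y + 3, y)[2*y + 3] + 2*store(arr, y + 3, y)[y + 1] < 2*y + 14 or u + y <= -6


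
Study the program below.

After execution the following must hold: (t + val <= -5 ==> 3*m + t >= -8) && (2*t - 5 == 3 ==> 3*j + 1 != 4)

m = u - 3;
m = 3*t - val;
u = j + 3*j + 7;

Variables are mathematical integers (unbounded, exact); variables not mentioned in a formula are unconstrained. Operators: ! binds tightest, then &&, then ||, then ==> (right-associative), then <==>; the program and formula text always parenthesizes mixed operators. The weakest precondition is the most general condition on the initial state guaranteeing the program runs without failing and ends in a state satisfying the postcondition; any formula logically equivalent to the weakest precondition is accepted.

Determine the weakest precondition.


Working backward. After the program, the postcondition (t + val <= -5 ==> 3*m + t >= -8) && (2*t - 5 == 3 ==> 3*j + 1 != 4) must hold; in canonical form it is (t + val <= -5 ==> 3*m + t >= -8) && (2*t == 8 ==> 3*j != 3).
Before u := j + 3*j + 7: (t + val <= -5 ==> 3*m + t >= -8) && (2*t == 8 ==> 3*j != 3)
Before m := 3*t - val: (t + val <= -5 ==> 10*t >= 3*val - 8) && (2*t == 8 ==> 3*j != 3)
Before m := u - 3: (t + val <= -5 ==> 10*t >= 3*val - 8) && (2*t == 8 ==> 3*j != 3)
Answer: WP = (t + val <= -5 ==> 10*t >= 3*val - 8) && (2*t == 8 ==> 3*j != 3)


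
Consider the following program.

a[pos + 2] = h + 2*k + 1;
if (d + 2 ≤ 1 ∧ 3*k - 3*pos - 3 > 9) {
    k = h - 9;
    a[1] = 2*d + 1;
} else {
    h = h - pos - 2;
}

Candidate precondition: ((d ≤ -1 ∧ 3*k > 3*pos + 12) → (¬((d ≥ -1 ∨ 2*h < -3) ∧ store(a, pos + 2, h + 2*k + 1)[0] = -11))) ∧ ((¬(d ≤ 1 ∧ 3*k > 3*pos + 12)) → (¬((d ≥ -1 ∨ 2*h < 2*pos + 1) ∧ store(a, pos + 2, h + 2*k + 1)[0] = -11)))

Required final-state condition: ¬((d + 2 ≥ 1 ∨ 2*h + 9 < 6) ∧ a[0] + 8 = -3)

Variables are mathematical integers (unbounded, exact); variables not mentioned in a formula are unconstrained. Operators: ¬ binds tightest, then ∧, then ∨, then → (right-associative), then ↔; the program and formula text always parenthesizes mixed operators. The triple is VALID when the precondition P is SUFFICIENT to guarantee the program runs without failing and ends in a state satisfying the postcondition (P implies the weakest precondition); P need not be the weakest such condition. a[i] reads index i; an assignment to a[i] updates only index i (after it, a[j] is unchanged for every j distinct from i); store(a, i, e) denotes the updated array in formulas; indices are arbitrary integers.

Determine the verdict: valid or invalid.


Working backward. After the program, the postcondition ¬((d + 2 ≥ 1 ∨ 2*h + 9 < 6) ∧ a[0] + 8 = -3) must hold; in canonical form it is ¬((d ≥ -1 ∨ 2*h < -3) ∧ a[0] = -11).
Then branch requires ¬((d ≥ -1 ∨ 2*h < -3) ∧ a[0] = -11); else branch requires ¬((d ≥ -1 ∨ 2*h < 2*pos + 1) ∧ a[0] = -11).
Before the if: ((d ≤ -1 ∧ 3*k > 3*pos + 12) → (¬((d ≥ -1 ∨ 2*h < -3) ∧ a[0] = -11))) ∧ ((¬(d ≤ -1 ∧ 3*k > 3*pos + 12)) → (¬((d ≥ -1 ∨ 2*h < 2*pos + 1) ∧ a[0] = -11)))
Before a[pos + 2] := h + 2*k + 1: ((d ≤ -1 ∧ 3*k > 3*pos + 12) → (¬((d ≥ -1 ∨ 2*h < -3) ∧ store(a, pos + 2, h + 2*k + 1)[0] = -11))) ∧ ((¬(d ≤ -1 ∧ 3*k > 3*pos + 12)) → (¬((d ≥ -1 ∨ 2*h < 2*pos + 1) ∧ store(a, pos + 2, h + 2*k + 1)[0] = -11)))
The weakest precondition is ((d ≤ -1 ∧ 3*k > 3*pos + 12) → (¬((d ≥ -1 ∨ 2*h < -3) ∧ store(a, pos + 2, h + 2*k + 1)[0] = -11))) ∧ ((¬(d ≤ -1 ∧ 3*k > 3*pos + 12)) → (¬((d ≥ -1 ∨ 2*h < 2*pos + 1) ∧ store(a, pos + 2, h + 2*k + 1)[0] = -11))).
Check whether ((d ≤ -1 ∧ 3*k > 3*pos + 12) → (¬((d ≥ -1 ∨ 2*h < -3) ∧ store(a, pos + 2, h + 2*k + 1)[0] = -11))) ∧ ((¬(d ≤ 1 ∧ 3*k > 3*pos + 12)) → (¬((d ≥ -1 ∨ 2*h < 2*pos + 1) ∧ store(a, pos + 2, h + 2*k + 1)[0] = -11))) implies it.
Countermodel: at the initial state a = {[-1] = 3, [0] = -11, elsewhere 3}, d = 0, h = 0, k = 2, pos = -3, the precondition holds but the weakest precondition fails.
Answer: invalid


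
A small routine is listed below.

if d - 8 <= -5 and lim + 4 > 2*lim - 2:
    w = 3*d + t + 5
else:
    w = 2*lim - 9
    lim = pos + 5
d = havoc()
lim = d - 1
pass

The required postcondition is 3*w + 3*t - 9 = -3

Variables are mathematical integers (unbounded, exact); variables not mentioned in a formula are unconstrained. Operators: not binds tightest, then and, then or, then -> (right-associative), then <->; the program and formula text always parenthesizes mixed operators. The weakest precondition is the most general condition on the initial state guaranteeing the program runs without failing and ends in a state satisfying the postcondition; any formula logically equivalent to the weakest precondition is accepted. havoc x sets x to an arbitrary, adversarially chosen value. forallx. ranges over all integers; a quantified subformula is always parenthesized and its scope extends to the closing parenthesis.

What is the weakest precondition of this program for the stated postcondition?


Working backward. After the program, the postcondition 3*w + 3*t - 9 = -3 must hold; in canonical form it is 3*t + 3*w = 6.
Before skip: 3*t + 3*w = 6
Before lim := d - 1: 3*t + 3*w = 6
Before havoc d: 3*t + 3*w = 6
Then branch requires 9*d + 6*t = -9; else branch requires 6*lim + 3*t = 33.
Before the if: ((d <= 3 and lim < 6) -> 9*d + 6*t = -9) and ((not (d <= 3 and lim < 6)) -> 6*lim + 3*t = 33)
Answer: WP = ((d <= 3 and lim < 6) -> 9*d + 6*t = -9) and ((not (d <= 3 and lim < 6)) -> 6*lim + 3*t = 33)


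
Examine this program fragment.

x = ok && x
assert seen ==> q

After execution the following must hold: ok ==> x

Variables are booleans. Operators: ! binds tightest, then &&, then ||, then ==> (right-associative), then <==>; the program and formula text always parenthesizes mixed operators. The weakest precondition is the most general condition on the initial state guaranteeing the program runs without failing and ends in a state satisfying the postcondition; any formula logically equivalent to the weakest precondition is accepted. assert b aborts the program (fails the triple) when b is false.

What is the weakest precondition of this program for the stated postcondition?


Working backward. After the program, ok ==> x must hold.
Before assert seen ==> q: (seen ==> q) && (ok ==> x)
Before x := ok && x: (seen ==> q) && (ok ==> (ok && x))
Answer: WP = (seen ==> q) && (ok ==> (ok && x))


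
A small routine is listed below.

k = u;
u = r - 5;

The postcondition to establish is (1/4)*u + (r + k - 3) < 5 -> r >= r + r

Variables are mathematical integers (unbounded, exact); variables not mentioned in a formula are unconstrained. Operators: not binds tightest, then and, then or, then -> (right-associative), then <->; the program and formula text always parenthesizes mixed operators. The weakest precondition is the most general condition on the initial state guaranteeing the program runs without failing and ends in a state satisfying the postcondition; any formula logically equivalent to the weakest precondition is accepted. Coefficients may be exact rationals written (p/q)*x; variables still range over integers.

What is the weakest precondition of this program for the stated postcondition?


Working backward. After the program, the postcondition (1/4)*u + (r + k - 3) < 5 -> r >= r + r must hold; in canonical form it is k + r + (1/4)*u < 8 -> r <= 0.
Before u := r - 5: k + (5/4)*r < 37/4 -> r <= 0
Before k := u: (5/4)*r + u < 37/4 -> r <= 0
Answer: WP = (5/4)*r + u < 37/4 -> r <= 0


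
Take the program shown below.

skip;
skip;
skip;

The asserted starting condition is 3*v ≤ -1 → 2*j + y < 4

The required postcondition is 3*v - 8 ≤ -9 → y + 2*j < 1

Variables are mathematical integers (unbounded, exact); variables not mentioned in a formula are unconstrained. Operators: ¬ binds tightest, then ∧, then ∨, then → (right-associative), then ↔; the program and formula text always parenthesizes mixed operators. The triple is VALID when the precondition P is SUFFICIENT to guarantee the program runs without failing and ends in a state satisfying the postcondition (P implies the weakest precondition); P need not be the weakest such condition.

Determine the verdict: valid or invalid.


Working backward. After the program, the postcondition 3*v - 8 ≤ -9 → y + 2*j < 1 must hold; in canonical form it is 3*v ≤ -1 → 2*j + y < 1.
Before skip: 3*v ≤ -1 → 2*j + y < 1
Before skip: 3*v ≤ -1 → 2*j + y < 1
Before skip: 3*v ≤ -1 → 2*j + y < 1
The weakest precondition is 3*v ≤ -1 → 2*j + y < 1.
Check whether 3*v ≤ -1 → 2*j + y < 4 implies it.
Countermodel: at the initial state j = 0, v = -1, y = 1, the precondition holds but the weakest precondition fails.
Answer: invalid


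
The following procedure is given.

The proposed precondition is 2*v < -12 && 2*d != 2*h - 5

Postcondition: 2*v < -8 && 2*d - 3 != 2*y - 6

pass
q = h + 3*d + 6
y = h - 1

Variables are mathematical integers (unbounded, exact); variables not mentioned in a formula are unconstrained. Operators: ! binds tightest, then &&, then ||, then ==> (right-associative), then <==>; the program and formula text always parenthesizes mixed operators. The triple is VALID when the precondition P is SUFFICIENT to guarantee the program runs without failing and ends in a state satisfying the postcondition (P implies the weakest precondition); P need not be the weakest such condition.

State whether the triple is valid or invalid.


Working backward. After the program, the postcondition 2*v < -8 && 2*d - 3 != 2*y - 6 must hold; in canonical form it is 2*v < -8 && 2*d != 2*y - 3.
Before y := h - 1: 2*v < -8 && 2*d != 2*h - 5
Before q := h + 3*d + 6: 2*v < -8 && 2*d != 2*h - 5
Before skip: 2*v < -8 && 2*d != 2*h - 5
The weakest precondition is 2*v < -8 && 2*d != 2*h - 5.
Check whether 2*v < -12 && 2*d != 2*h - 5 implies it.
Every state satisfying the precondition satisfies the weakest precondition: the implication holds.
Answer: valid


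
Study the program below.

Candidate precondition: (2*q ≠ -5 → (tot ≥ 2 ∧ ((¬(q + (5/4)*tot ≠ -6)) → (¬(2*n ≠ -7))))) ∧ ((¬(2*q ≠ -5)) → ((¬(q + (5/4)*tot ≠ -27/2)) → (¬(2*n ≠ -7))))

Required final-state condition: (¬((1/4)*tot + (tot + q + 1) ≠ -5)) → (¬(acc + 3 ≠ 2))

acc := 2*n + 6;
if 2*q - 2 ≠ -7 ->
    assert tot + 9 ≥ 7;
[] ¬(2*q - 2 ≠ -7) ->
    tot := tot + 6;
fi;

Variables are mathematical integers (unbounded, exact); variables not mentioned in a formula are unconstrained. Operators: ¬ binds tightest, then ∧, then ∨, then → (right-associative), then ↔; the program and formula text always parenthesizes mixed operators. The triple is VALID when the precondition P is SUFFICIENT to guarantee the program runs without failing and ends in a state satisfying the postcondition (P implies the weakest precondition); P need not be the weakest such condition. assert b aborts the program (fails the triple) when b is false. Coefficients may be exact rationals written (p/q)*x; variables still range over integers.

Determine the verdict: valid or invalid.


Working backward. After the program, the postcondition (¬((1/4)*tot + (tot + q + 1) ≠ -5)) → (¬(acc + 3 ≠ 2)) must hold; in canonical form it is (¬(q + (5/4)*tot ≠ -6)) → (¬(acc ≠ -1)).
Then branch requires tot ≥ -2 ∧ ((¬(q + (5/4)*tot ≠ -6)) → (¬(acc ≠ -1))); else branch requires (¬(q + (5/4)*tot ≠ -27/2)) → (¬(acc ≠ -1)).
Before the if: (2*q ≠ -5 → (tot ≥ -2 ∧ ((¬(q + (5/4)*tot ≠ -6)) → (¬(acc ≠ -1))))) ∧ ((¬(2*q ≠ -5)) → ((¬(q + (5/4)*tot ≠ -27/2)) → (¬(acc ≠ -1))))
Before acc := 2*n + 6: (2*q ≠ -5 → (tot ≥ -2 ∧ ((¬(q + (5/4)*tot ≠ -6)) → (¬(2*n ≠ -7))))) ∧ ((¬(2*q ≠ -5)) → ((¬(q + (5/4)*tot ≠ -27/2)) → (¬(2*n ≠ -7))))
The weakest precondition is (2*q ≠ -5 → (tot ≥ -2 ∧ ((¬(q + (5/4)*tot ≠ -6)) → (¬(2*n ≠ -7))))) ∧ ((¬(2*q ≠ -5)) → ((¬(q + (5/4)*tot ≠ -27/2)) → (¬(2*n ≠ -7)))).
Check whether (2*q ≠ -5 → (tot ≥ 2 ∧ ((¬(q + (5/4)*tot ≠ -6)) → (¬(2*n ≠ -7))))) ∧ ((¬(2*q ≠ -5)) → ((¬(q + (5/4)*tot ≠ -27/2)) → (¬(2*n ≠ -7)))) implies it.
Every state satisfying the precondition satisfies the weakest precondition: the implication holds.
Answer: valid


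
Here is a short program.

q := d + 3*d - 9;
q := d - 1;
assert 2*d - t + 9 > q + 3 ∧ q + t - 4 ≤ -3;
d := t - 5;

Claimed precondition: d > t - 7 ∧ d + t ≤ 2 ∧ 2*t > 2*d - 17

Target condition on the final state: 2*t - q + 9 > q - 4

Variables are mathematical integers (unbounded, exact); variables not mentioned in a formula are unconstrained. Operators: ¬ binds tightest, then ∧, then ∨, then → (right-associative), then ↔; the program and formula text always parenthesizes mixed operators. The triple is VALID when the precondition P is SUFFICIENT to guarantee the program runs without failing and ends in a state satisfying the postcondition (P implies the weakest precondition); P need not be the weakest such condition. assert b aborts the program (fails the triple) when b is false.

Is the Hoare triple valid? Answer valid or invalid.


Working backward. After the program, the postcondition 2*t - q + 9 > q - 4 must hold; in canonical form it is 2*t > 2*q - 13.
Before d := t - 5: 2*t > 2*q - 13
Before assert 2*d - t + 9 > q + 3 ∧ q + t - 4 ≤ -3: 2*d > q + t - 6 ∧ q + t ≤ 1 ∧ 2*t > 2*q - 13
Before q := d - 1: d > t - 7 ∧ d + t ≤ 2 ∧ 2*t > 2*d - 15
Before q := d + 3*d - 9: d > t - 7 ∧ d + t ≤ 2 ∧ 2*t > 2*d - 15
The weakest precondition is d > t - 7 ∧ d + t ≤ 2 ∧ 2*t > 2*d - 15.
Check whether d > t - 7 ∧ d + t ≤ 2 ∧ 2*t > 2*d - 17 implies it.
Countermodel: at the initial state d = 0, t = -8, the precondition holds but the weakest precondition fails.
Answer: invalid


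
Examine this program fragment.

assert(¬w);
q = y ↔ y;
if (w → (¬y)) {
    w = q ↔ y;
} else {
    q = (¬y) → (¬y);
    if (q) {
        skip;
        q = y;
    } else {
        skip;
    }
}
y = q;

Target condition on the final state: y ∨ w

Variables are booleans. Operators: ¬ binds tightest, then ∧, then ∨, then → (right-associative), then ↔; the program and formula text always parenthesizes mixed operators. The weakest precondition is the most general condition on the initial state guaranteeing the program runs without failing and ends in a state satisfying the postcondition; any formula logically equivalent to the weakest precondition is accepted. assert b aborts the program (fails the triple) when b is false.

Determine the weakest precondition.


Working backward. After the program, y ∨ w must hold.
Before y := q: q ∨ w
Then branch requires q ∨ (q ↔ y); else branch requires y ∨ w.
Before the if: ((w → (¬y)) → (q ∨ (q ↔ y))) ∧ ((¬(w → (¬y))) → (y ∨ w))
Before q := y ↔ y: (¬(w → (¬y))) → (y ∨ w)
Before assert ¬w: (¬w) ∧ ((¬(w → (¬y))) → (y ∨ w))
Answer: WP = (¬w) ∧ ((¬(w → (¬y))) → (y ∨ w))


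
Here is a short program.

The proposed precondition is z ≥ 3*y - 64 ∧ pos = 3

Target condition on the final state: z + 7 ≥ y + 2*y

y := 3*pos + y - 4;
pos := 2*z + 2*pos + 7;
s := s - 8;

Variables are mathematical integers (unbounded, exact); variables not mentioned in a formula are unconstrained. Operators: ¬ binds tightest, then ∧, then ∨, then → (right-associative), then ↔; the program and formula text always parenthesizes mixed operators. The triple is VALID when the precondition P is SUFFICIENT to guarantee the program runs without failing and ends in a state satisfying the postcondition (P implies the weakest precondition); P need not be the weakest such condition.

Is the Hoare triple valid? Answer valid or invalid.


Working backward. After the program, the postcondition z + 7 ≥ y + 2*y must hold; in canonical form it is z ≥ 3*y - 7.
Before s := s - 8: z ≥ 3*y - 7
Before pos := 2*z + 2*pos + 7: z ≥ 3*y - 7
Before y := 3*pos + y - 4: z ≥ 9*pos + 3*y - 19
The weakest precondition is z ≥ 9*pos + 3*y - 19.
Check whether z ≥ 3*y - 64 ∧ pos = 3 implies it.
Countermodel: at the initial state pos = 3, y = 0, z = 0, the precondition holds but the weakest precondition fails.
Answer: invalid


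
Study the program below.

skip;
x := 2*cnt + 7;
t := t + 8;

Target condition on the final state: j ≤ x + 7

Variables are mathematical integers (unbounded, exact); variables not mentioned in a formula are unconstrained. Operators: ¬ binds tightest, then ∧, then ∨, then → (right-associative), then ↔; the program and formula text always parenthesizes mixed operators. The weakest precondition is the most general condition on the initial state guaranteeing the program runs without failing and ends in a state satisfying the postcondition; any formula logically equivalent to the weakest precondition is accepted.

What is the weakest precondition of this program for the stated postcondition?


Working backward. After the program, j ≤ x + 7 must hold.
Before t := t + 8: j ≤ x + 7
Before x := 2*cnt + 7: j ≤ 2*cnt + 14
Before skip: j ≤ 2*cnt + 14
Answer: WP = j ≤ 2*cnt + 14


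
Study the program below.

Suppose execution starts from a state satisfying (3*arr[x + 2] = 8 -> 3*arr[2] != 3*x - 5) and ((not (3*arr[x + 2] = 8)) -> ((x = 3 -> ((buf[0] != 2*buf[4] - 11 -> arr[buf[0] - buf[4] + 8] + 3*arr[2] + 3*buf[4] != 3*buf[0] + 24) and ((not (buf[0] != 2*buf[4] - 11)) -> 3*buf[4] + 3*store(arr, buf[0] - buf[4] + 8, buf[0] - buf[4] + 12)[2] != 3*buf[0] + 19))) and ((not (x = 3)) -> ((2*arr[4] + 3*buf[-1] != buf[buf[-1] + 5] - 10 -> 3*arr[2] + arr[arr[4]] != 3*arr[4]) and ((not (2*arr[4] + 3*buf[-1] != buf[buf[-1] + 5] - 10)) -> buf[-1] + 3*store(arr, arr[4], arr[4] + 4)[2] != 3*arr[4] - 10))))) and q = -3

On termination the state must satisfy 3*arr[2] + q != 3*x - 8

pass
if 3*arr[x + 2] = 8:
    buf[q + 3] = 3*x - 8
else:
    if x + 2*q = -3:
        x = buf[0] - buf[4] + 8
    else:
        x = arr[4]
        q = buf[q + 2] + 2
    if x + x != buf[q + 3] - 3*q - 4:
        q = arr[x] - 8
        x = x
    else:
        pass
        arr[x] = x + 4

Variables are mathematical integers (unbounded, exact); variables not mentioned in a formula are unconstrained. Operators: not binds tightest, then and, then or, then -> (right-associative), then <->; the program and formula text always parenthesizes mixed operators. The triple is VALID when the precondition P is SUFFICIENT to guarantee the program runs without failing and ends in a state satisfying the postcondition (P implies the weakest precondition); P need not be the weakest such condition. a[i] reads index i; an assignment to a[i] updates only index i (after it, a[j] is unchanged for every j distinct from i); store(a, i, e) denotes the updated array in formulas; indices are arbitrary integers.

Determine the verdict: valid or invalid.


Working backward. After the program, 3*arr[2] + q != 3*x - 8 must hold.
Then branch requires 3*arr[2] + q != 3*x - 8; else branch requires (2*q + x = -3 -> ((2*buf[0] + 3*q != buf[q + 3] + 2*buf[4] - 20 -> arr[buf[0] - buf[4] + 8] + 3*arr[2] + 3*buf[4] != 3*buf[0] + 24) and ((not (2*buf[0] + 3*q != buf[q + 3] + 2*buf[4] - 20)) -> 3*buf[4] + 3*store(arr, buf[0] - buf[4] + 8, buf[0] - buf[4] + 12)[2] + q != 3*buf[0] + 16))) and ((not (2*q + x = -3)) -> ((2*arr[4] + 3*buf[q + 2] != buf[buf[q + 2] + 5] - 10 -> 3*arr[2] + arr[arr[4]] != 3*arr[4]) and ((not (2*arr[4] + 3*buf[q + 2] != buf[buf[q + 2] + 5] - 10)) -> buf[q + 2] + 3*store(arr, arr[4], arr[4] + 4)[2] != 3*arr[4] - 10))).
Before the if: (3*arr[x + 2] = 8 -> 3*arr[2] + q != 3*x - 8) and ((not (3*arr[x + 2] = 8)) -> ((2*q + x = -3 -> ((2*buf[0] + 3*q != buf[q + 3] + 2*buf[4] - 20 -> arr[buf[0] - buf[4] + 8] + 3*arr[2] + 3*buf[4] != 3*buf[0] + 24) and ((not (2*buf[0] + 3*q != buf[q + 3] + 2*buf[4] - 20)) -> 3*buf[4] + 3*store(arr, buf[0] - buf[4] + 8, buf[0] - buf[4] + 12)[2] + q != 3*buf[0] + 16))) and ((not (2*q + x = -3)) -> ((2*arr[4] + 3*buf[q + 2] != buf[buf[q + 2] + 5] - 10 -> 3*arr[2] + arr[arr[4]] != 3*arr[4]) and ((not (2*arr[4] + 3*buf[q + 2] != buf[buf[q + 2] + 5] - 10)) -> buf[q + 2] + 3*store(arr, arr[4], arr[4] + 4)[2] != 3*arr[4] - 10)))))
Before skip: (3*arr[x + 2] = 8 -> 3*arr[2] + q != 3*x - 8) and ((not (3*arr[x + 2] = 8)) -> ((2*q + x = -3 -> ((2*buf[0] + 3*q != buf[q + 3] + 2*buf[4] - 20 -> arr[buf[0] - buf[4] + 8] + 3*arr[2] + 3*buf[4] != 3*buf[0] + 24) and ((not (2*buf[0] + 3*q != buf[q + 3] + 2*buf[4] - 20)) -> 3*buf[4] + 3*store(arr, buf[0] - buf[4] + 8, buf[0] - buf[4] + 12)[2] + q != 3*buf[0] + 16))) and ((not (2*q + x = -3)) -> ((2*arr[4] + 3*buf[q + 2] != buf[buf[q + 2] + 5] - 10 -> 3*arr[2] + arr[arr[4]] != 3*arr[4]) and ((not (2*arr[4] + 3*buf[q + 2] != buf[buf[q + 2] + 5] - 10)) -> buf[q + 2] + 3*store(arr, arr[4], arr[4] + 4)[2] != 3*arr[4] - 10)))))
The weakest precondition is (3*arr[x + 2] = 8 -> 3*arr[2] + q != 3*x - 8) and ((not (3*arr[x + 2] = 8)) -> ((2*q + x = -3 -> ((2*buf[0] + 3*q != buf[q + 3] + 2*buf[4] - 20 -> arr[buf[0] - buf[4] + 8] + 3*arr[2] + 3*buf[4] != 3*buf[0] + 24) and ((not (2*buf[0] + 3*q != buf[q + 3] + 2*buf[4] - 20)) -> 3*buf[4] + 3*store(arr, buf[0] - buf[4] + 8, buf[0] - buf[4] + 12)[2] + q != 3*buf[0] + 16))) and ((not (2*q + x = -3)) -> ((2*arr[4] + 3*buf[q + 2] != buf[buf[q + 2] + 5] - 10 -> 3*arr[2] + arr[arr[4]] != 3*arr[4]) and ((not (2*arr[4] + 3*buf[q + 2] != buf[buf[q + 2] + 5] - 10)) -> buf[q + 2] + 3*store(arr, arr[4], arr[4] + 4)[2] != 3*arr[4] - 10))))).
Check whether (3*arr[x + 2] = 8 -> 3*arr[2] != 3*x - 5) and ((not (3*arr[x + 2] = 8)) -> ((x = 3 -> ((buf[0] != 2*buf[4] - 11 -> arr[buf[0] - buf[4] + 8] + 3*arr[2] + 3*buf[4] != 3*buf[0] + 24) and ((not (buf[0] != 2*buf[4] - 11)) -> 3*buf[4] + 3*store(arr, buf[0] - buf[4] + 8, buf[0] - buf[4] + 12)[2] != 3*buf[0] + 19))) and ((not (x = 3)) -> ((2*arr[4] + 3*buf[-1] != buf[buf[-1] + 5] - 10 -> 3*arr[2] + arr[arr[4]] != 3*arr[4]) and ((not (2*arr[4] + 3*buf[-1] != buf[buf[-1] + 5] - 10)) -> buf[-1] + 3*store(arr, arr[4], arr[4] + 4)[2] != 3*arr[4] - 10))))) and q = -3 implies it.
Every state satisfying the precondition satisfies the weakest precondition: the implication holds.
Answer: valid


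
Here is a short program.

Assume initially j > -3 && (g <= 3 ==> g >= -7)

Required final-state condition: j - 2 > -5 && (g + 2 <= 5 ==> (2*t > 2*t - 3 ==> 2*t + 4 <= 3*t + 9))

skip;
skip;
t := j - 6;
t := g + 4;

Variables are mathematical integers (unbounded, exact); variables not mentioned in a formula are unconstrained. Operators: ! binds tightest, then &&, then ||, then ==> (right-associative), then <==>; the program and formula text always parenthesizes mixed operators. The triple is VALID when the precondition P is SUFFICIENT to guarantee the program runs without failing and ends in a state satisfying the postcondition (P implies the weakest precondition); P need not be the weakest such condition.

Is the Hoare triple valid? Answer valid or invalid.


Working backward. After the program, the postcondition j - 2 > -5 && (g + 2 <= 5 ==> (2*t > 2*t - 3 ==> 2*t + 4 <= 3*t + 9)) must hold; in canonical form it is j > -3 && (g <= 3 ==> t >= -5).
Before t := g + 4: j > -3 && (g <= 3 ==> g >= -9)
Before t := j - 6: j > -3 && (g <= 3 ==> g >= -9)
Before skip: j > -3 && (g <= 3 ==> g >= -9)
Before skip: j > -3 && (g <= 3 ==> g >= -9)
The weakest precondition is j > -3 && (g <= 3 ==> g >= -9).
Check whether j > -3 && (g <= 3 ==> g >= -7) implies it.
Every state satisfying the precondition satisfies the weakest precondition: the implication holds.
Answer: valid


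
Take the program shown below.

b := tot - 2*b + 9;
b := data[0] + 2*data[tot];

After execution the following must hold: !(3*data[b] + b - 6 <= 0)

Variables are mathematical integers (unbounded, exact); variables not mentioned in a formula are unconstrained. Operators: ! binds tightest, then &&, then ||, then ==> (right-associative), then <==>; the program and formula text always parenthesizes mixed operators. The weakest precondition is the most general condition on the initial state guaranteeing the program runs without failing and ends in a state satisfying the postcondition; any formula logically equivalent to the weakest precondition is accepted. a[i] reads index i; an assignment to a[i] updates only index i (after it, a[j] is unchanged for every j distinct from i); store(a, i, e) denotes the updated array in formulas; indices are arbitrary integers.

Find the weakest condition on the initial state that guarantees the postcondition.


Working backward. After the program, the postcondition !(3*data[b] + b - 6 <= 0) must hold; in canonical form it is !(3*data[b] + b <= 6).
Before b := data[0] + 2*data[tot]: !(3*data[data[0] + 2*data[tot]] + data[0] + 2*data[tot] <= 6)
Before b := tot - 2*b + 9: !(3*data[data[0] + 2*data[tot]] + data[0] + 2*data[tot] <= 6)
Answer: WP = !(3*data[data[0] + 2*data[tot]] + data[0] + 2*data[tot] <= 6)


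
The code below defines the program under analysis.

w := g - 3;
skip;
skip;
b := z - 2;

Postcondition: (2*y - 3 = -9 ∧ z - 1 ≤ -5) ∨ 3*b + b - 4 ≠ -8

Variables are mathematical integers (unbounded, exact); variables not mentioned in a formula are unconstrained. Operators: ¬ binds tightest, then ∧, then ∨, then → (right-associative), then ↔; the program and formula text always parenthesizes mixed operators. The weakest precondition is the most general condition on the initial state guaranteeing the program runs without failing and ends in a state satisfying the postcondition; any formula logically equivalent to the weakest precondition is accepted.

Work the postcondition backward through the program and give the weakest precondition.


Working backward. After the program, the postcondition (2*y - 3 = -9 ∧ z - 1 ≤ -5) ∨ 3*b + b - 4 ≠ -8 must hold; in canonical form it is (2*y = -6 ∧ z ≤ -4) ∨ 4*b ≠ -4.
Before b := z - 2: (2*y = -6 ∧ z ≤ -4) ∨ 4*z ≠ 4
Before skip: (2*y = -6 ∧ z ≤ -4) ∨ 4*z ≠ 4
Before skip: (2*y = -6 ∧ z ≤ -4) ∨ 4*z ≠ 4
Before w := g - 3: (2*y = -6 ∧ z ≤ -4) ∨ 4*z ≠ 4
Answer: WP = (2*y = -6 ∧ z ≤ -4) ∨ 4*z ≠ 4


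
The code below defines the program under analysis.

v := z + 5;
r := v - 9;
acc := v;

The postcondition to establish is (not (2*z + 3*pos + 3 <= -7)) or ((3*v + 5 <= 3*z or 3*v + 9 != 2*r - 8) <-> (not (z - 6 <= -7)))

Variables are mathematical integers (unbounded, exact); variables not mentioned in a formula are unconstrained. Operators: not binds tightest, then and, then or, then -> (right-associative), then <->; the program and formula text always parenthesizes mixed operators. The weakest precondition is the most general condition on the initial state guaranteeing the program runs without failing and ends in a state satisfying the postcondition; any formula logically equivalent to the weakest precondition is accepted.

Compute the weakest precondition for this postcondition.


Working backward. After the program, the postcondition (not (2*z + 3*pos + 3 <= -7)) or ((3*v + 5 <= 3*z or 3*v + 9 != 2*r - 8) <-> (not (z - 6 <= -7))) must hold; in canonical form it is (not (3*pos + 2*z <= -10)) or ((3*v <= 3*z - 5 or 3*v != 2*r - 17) <-> (not (z <= -1))).
Before acc := v: (not (3*pos + 2*z <= -10)) or ((3*v <= 3*z - 5 or 3*v != 2*r - 17) <-> (not (z <= -1)))
Before r := v - 9: (not (3*pos + 2*z <= -10)) or ((3*v <= 3*z - 5 or v != -35) <-> (not (z <= -1)))
Before v := z + 5: (not (3*pos + 2*z <= -10)) or (z != -40 <-> (not (z <= -1)))
Answer: WP = (not (3*pos + 2*z <= -10)) or (z != -40 <-> (not (z <= -1)))


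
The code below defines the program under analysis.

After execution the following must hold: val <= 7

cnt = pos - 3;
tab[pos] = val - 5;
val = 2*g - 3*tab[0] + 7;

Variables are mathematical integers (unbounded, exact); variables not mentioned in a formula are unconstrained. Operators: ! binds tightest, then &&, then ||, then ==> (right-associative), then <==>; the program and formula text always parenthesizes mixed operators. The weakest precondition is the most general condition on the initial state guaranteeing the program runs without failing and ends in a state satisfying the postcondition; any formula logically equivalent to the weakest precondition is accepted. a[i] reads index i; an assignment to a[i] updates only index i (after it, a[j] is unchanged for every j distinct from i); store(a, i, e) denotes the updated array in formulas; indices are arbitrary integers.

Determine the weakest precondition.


Working backward. After the program, val <= 7 must hold.
Before val := 2*g - 3*tab[0] + 7: 2*g <= 3*tab[0]
Before tab[pos] := val - 5: 2*g <= 3*store(tab, pos, val - 5)[0]
Before cnt := pos - 3: 2*g <= 3*store(tab, pos, val - 5)[0]
Answer: WP = 2*g <= 3*store(tab, pos, val - 5)[0]


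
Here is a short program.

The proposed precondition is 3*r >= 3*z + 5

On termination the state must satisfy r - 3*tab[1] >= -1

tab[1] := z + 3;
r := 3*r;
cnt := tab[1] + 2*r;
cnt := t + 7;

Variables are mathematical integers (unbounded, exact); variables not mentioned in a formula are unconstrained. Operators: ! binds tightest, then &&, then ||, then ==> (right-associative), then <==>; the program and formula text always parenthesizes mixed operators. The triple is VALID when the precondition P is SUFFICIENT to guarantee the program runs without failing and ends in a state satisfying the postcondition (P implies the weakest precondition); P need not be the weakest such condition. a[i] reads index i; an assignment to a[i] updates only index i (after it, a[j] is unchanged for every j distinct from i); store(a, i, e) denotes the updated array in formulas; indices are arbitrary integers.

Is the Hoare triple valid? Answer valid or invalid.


Working backward. After the program, the postcondition r - 3*tab[1] >= -1 must hold; in canonical form it is r >= 3*tab[1] - 1.
Before cnt := t + 7: r >= 3*tab[1] - 1
Before cnt := tab[1] + 2*r: r >= 3*tab[1] - 1
Before r := 3*r: 3*r >= 3*tab[1] - 1
Before tab[1] := z + 3: 3*r >= 3*z + 8
The weakest precondition is 3*r >= 3*z + 8.
Check whether 3*r >= 3*z + 5 implies it.
Countermodel: at the initial state r = 0, z = -2, the precondition holds but the weakest precondition fails.
Answer: invalid


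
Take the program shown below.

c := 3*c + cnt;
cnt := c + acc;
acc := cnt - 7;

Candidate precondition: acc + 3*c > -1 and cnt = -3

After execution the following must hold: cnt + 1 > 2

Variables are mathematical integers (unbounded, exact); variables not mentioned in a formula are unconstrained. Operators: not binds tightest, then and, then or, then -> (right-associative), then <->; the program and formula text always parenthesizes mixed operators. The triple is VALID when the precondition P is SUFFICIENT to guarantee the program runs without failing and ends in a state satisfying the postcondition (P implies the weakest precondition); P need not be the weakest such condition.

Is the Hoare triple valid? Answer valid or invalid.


Working backward. After the program, the postcondition cnt + 1 > 2 must hold; in canonical form it is cnt > 1.
Before acc := cnt - 7: cnt > 1
Before cnt := c + acc: acc + c > 1
Before c := 3*c + cnt: acc + 3*c + cnt > 1
The weakest precondition is acc + 3*c + cnt > 1.
Check whether acc + 3*c > -1 and cnt = -3 implies it.
Countermodel: at the initial state acc = 0, c = 0, cnt = -3, the precondition holds but the weakest precondition fails.
Answer: invalid


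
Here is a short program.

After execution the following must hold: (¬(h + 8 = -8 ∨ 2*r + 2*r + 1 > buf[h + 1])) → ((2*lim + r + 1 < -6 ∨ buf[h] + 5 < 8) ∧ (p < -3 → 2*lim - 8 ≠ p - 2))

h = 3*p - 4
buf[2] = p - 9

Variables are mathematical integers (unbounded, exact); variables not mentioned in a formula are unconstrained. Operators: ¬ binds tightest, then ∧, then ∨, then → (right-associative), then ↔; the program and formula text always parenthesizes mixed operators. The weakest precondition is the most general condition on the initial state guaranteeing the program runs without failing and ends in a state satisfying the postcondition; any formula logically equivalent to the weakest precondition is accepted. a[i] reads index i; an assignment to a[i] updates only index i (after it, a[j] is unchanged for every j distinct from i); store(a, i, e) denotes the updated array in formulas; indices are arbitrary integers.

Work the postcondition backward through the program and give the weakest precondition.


Working backward. After the program, the postcondition (¬(h + 8 = -8 ∨ 2*r + 2*r + 1 > buf[h + 1])) → ((2*lim + r + 1 < -6 ∨ buf[h] + 5 < 8) ∧ (p < -3 → 2*lim - 8 ≠ p - 2)) must hold; in canonical form it is (¬(h = -16 ∨ 4*r > buf[h + 1] - 1)) → ((2*lim + r < -7 ∨ buf[h] < 3) ∧ (p < -3 → 2*lim ≠ p + 6)).
Before buf[2] := p - 9: (¬(h = -16 ∨ 4*r > store(buf, 2, p - 9)[h + 1] - 1)) → ((2*lim + r < -7 ∨ store(buf, 2, p - 9)[h] < 3) ∧ (p < -3 → 2*lim ≠ p + 6))
Before h := 3*p - 4: (¬(3*p = -12 ∨ 4*r > store(buf, 2, p - 9)[3*p - 3] - 1)) → ((2*lim + r < -7 ∨ store(buf, 2, p - 9)[3*p - 4] < 3) ∧ (p < -3 → 2*lim ≠ p + 6))
Answer: WP = (¬(3*p = -12 ∨ 4*r > store(buf, 2, p - 9)[3*p - 3] - 1)) → ((2*lim + r < -7 ∨ store(buf, 2, p - 9)[3*p - 4] < 3) ∧ (p < -3 → 2*lim ≠ p + 6))


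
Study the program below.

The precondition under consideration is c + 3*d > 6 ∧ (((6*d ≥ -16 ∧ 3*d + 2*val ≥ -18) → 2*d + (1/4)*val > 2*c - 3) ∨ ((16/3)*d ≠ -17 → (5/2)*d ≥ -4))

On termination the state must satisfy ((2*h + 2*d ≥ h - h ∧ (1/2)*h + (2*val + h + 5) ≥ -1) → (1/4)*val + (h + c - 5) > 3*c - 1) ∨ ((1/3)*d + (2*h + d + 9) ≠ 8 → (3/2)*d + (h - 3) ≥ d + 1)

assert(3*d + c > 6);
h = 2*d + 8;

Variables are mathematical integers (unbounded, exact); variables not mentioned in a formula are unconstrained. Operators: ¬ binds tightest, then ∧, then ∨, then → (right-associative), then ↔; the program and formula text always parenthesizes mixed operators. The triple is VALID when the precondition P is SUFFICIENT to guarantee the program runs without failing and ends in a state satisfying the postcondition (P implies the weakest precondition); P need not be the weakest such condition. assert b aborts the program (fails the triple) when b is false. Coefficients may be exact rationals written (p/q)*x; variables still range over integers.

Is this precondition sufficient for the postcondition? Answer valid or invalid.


Working backward. After the program, the postcondition ((2*h + 2*d ≥ h - h ∧ (1/2)*h + (2*val + h + 5) ≥ -1) → (1/4)*val + (h + c - 5) > 3*c - 1) ∨ ((1/3)*d + (2*h + d + 9) ≠ 8 → (3/2)*d + (h - 3) ≥ d + 1) must hold; in canonical form it is ((2*d + 2*h ≥ 0 ∧ (3/2)*h + 2*val ≥ -6) → h + (1/4)*val > 2*c + 4) ∨ ((4/3)*d + 2*h ≠ -1 → (1/2)*d + h ≥ 4).
Before h := 2*d + 8: ((6*d ≥ -16 ∧ 3*d + 2*val ≥ -18) → 2*d + (1/4)*val > 2*c - 4) ∨ ((16/3)*d ≠ -17 → (5/2)*d ≥ -4)
Before assert 3*d + c > 6: c + 3*d > 6 ∧ (((6*d ≥ -16 ∧ 3*d + 2*val ≥ -18) → 2*d + (1/4)*val > 2*c - 4) ∨ ((16/3)*d ≠ -17 → (5/2)*d ≥ -4))
The weakest precondition is c + 3*d > 6 ∧ (((6*d ≥ -16 ∧ 3*d + 2*val ≥ -18) → 2*d + (1/4)*val > 2*c - 4) ∨ ((16/3)*d ≠ -17 → (5/2)*d ≥ -4)).
Check whether c + 3*d > 6 ∧ (((6*d ≥ -16 ∧ 3*d + 2*val ≥ -18) → 2*d + (1/4)*val > 2*c - 3) ∨ ((16/3)*d ≠ -17 → (5/2)*d ≥ -4)) implies it.
Every state satisfying the precondition satisfies the weakest precondition: the implication holds.
Answer: valid
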